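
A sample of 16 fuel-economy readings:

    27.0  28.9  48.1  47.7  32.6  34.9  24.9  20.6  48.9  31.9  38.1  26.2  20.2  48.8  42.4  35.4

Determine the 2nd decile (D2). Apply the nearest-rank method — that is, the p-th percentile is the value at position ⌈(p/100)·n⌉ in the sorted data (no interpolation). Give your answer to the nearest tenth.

26.2

Sorted: 20.2, 20.6, 24.9, 26.2, 27.0, 28.9, 31.9, 32.6, 34.9, 35.4, 38.1, 42.4, 47.7, 48.1, 48.8, 48.9.
n = 16.
Position = ⌈20/100 · 16⌉ = ⌈3.2⌉ = 4.
The value at rank 4 is 26.2.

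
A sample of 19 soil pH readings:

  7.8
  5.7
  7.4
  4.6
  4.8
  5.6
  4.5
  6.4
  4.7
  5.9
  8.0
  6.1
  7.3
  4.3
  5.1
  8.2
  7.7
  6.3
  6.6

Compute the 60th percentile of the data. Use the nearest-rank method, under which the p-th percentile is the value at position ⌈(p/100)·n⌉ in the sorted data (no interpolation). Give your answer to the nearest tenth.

Sorted: 4.3, 4.5, 4.6, 4.7, 4.8, 5.1, 5.6, 5.7, 5.9, 6.1, 6.3, 6.4, 6.6, 7.3, 7.4, 7.7, 7.8, 8.0, 8.2.
n = 19.
Position = ⌈60/100 · 19⌉ = ⌈11.4⌉ = 12.
The value at rank 12 is 6.4.

6.4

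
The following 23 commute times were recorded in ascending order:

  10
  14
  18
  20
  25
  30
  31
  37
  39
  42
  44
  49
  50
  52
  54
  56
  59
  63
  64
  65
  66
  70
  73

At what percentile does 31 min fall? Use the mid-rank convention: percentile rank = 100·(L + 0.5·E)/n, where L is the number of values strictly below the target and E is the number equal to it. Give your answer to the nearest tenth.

Count below 31: L = 6; count equal: E = 1; n = 23.
Percentile rank = 100·(6 + 0.5·1)/23 = 100·6.5/23 = 28.26.

28.3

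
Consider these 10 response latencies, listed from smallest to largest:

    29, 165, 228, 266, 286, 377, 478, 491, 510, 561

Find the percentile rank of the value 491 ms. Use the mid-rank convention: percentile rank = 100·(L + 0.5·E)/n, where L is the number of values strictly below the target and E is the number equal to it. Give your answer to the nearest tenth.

75.0

Count below 491: L = 7; count equal: E = 1; n = 10.
Percentile rank = 100·(7 + 0.5·1)/10 = 100·7.5/10 = 75.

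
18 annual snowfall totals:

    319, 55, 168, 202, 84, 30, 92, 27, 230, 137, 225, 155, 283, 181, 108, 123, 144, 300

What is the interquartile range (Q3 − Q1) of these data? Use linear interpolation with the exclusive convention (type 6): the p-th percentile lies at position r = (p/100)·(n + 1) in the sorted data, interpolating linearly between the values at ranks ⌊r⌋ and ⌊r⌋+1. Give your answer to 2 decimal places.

136.25

Sorted: 27, 30, 55, 84, 92, 108, 123, 137, 144, 155, 168, 181, 202, 225, 230, 283, 300, 319.
n = 18.
P25: r = 4.75; ranks 4–5 are 84, 92; interpolating gives 90.
P75: r = 14.25; ranks 14–15 are 225, 230; interpolating gives 226.25.
Difference: 226.25 − 90 = 136.25.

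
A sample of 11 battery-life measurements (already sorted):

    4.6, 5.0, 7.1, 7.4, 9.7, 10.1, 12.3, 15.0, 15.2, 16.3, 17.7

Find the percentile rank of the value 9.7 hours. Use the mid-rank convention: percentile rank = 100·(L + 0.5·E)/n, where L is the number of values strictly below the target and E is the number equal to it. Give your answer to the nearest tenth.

40.9

Count below 9.7: L = 4; count equal: E = 1; n = 11.
Percentile rank = 100·(4 + 0.5·1)/11 = 100·4.5/11 = 40.91.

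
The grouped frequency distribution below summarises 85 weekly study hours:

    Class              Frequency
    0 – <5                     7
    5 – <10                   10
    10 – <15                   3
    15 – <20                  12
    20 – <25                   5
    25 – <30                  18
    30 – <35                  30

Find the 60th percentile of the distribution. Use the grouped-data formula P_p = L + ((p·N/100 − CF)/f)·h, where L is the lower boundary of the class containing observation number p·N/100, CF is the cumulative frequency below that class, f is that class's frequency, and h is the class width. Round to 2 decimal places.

28.89

N = 85; target position k = 60/100 · 85 = 51.
Cumulative frequencies: 7, 17, 20, 32, 37, 55, 85.
Observation 51 falls in the class 25 – <30.
L = 25, CF = 37, f = 18, h = 5.
P60 = 25 + ((51 − 37)/18)·5 = 25 + 3.88889 = 28.8889.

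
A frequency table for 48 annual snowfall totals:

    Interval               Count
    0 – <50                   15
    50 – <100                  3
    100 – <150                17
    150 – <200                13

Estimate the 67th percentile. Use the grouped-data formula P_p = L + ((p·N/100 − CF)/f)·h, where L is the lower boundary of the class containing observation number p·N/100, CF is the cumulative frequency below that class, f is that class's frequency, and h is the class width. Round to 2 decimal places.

141.65

N = 48; target position k = 67/100 · 48 = 32.16.
Cumulative frequencies: 15, 18, 35, 48.
Observation 32.16 falls in the class 100 – <150.
L = 100, CF = 18, f = 17, h = 50.
P67 = 100 + ((32.16 − 18)/17)·50 = 100 + 41.6471 = 141.647.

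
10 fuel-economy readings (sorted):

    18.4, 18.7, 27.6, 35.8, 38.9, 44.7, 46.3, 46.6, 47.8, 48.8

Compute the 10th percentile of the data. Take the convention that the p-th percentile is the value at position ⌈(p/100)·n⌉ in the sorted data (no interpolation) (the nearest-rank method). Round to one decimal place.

n = 10.
Position = ⌈10/100 · 10⌉ = ⌈1⌉ = 1.
The value at rank 1 is 18.4.

18.4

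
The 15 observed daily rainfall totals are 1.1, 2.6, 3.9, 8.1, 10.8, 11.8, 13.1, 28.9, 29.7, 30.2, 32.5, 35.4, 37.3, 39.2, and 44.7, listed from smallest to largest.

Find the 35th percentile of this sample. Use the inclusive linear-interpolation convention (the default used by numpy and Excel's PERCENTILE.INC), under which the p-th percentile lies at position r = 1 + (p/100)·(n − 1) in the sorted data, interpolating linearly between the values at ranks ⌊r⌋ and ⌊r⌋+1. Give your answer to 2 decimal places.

n = 15.
r = 1 + (35/100)·(15 − 1) = 1 + 4.9 = 5.9.
Rank 5 is 10.8 and rank 6 is 11.8.
Interpolate: 10.8 + 0.9·(11.8 − 10.8) = 10.8 + 0.9·1 = 11.7.

11.70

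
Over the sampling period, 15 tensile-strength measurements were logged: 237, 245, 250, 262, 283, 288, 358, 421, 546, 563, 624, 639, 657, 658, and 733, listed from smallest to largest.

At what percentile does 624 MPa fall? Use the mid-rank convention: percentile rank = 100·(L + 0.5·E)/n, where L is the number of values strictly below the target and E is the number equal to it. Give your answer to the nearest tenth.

Count below 624: L = 10; count equal: E = 1; n = 15.
Percentile rank = 100·(10 + 0.5·1)/15 = 100·10.5/15 = 70.

70.0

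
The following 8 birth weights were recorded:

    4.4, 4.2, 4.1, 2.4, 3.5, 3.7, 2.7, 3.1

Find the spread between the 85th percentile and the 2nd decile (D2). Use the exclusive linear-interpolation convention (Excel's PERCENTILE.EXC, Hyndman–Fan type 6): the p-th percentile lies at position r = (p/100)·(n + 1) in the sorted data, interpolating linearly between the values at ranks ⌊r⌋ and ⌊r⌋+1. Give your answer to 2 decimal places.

1.69

Sorted: 2.4, 2.7, 3.1, 3.5, 3.7, 4.1, 4.2, 4.4.
n = 8.
P20: r = 1.8; ranks 1–2 are 2.4, 2.7; interpolating gives 2.64.
P85: r = 7.65; ranks 7–8 are 4.2, 4.4; interpolating gives 4.33.
Difference: 4.33 − 2.64 = 1.69.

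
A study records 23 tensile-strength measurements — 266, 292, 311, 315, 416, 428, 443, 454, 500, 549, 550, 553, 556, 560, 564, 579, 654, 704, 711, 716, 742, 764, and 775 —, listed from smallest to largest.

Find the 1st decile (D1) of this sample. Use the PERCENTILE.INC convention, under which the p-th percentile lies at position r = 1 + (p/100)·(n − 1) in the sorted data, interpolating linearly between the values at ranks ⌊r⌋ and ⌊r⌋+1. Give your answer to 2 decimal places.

311.80

n = 23.
r = 1 + (10/100)·(23 − 1) = 1 + 2.2 = 3.2.
Rank 3 is 311 and rank 4 is 315.
Interpolate: 311 + 0.2·(315 − 311) = 311 + 0.2·4 = 311.8.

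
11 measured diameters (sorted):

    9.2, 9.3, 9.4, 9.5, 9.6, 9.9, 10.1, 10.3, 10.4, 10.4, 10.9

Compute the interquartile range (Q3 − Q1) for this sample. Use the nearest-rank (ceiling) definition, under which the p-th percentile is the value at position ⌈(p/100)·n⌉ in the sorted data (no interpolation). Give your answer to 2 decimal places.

n = 11.
P25: rank ⌈25/100·11⌉ = 3 → 9.4.
P75: rank ⌈75/100·11⌉ = 9 → 10.4.
Difference: 10.4 − 9.4 = 1.

1.00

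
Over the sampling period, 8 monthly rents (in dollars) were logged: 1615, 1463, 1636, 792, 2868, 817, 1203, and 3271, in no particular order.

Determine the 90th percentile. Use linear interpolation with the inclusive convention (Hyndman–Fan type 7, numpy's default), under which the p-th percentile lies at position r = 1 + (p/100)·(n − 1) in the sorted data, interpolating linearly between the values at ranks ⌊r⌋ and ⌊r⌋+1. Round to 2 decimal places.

2988.90

Sorted: 792, 817, 1203, 1463, 1615, 1636, 2868, 3271.
n = 8.
r = 1 + (90/100)·(8 − 1) = 1 + 6.3 = 7.3.
Rank 7 is 2868 and rank 8 is 3271.
Interpolate: 2868 + 0.3·(3271 − 2868) = 2868 + 0.3·403 = 2988.9.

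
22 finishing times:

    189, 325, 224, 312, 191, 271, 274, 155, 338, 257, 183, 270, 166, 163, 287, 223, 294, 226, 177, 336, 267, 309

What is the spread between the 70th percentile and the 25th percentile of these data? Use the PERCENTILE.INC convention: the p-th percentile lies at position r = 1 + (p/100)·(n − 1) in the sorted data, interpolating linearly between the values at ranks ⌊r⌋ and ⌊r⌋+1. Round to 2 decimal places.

93.60

Sorted: 155, 163, 166, 177, 183, 189, 191, 223, 224, 226, 257, 267, 270, 271, 274, 287, 294, 309, 312, 325, 336, 338.
n = 22.
P25: r = 6.25; ranks 6–7 are 189, 191; interpolating gives 189.5.
P70: r = 15.7; ranks 15–16 are 274, 287; interpolating gives 283.1.
Difference: 283.1 − 189.5 = 93.6.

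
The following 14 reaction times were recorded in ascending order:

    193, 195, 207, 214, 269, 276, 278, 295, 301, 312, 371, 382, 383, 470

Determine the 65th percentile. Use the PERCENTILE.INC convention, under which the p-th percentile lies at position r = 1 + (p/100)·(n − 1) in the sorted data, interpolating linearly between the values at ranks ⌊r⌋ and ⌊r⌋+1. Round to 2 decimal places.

305.95

n = 14.
r = 1 + (65/100)·(14 − 1) = 1 + 8.45 = 9.45.
Rank 9 is 301 and rank 10 is 312.
Interpolate: 301 + 0.45·(312 − 301) = 301 + 0.45·11 = 305.95.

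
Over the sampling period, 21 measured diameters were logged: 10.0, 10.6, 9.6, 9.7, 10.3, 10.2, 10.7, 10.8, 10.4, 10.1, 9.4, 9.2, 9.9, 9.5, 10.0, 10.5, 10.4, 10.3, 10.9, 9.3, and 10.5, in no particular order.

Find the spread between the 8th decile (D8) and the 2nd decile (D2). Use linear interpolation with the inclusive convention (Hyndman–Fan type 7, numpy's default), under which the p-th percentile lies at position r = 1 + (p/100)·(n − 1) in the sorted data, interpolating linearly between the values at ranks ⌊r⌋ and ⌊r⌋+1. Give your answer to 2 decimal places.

Sorted: 9.2, 9.3, 9.4, 9.5, 9.6, 9.7, 9.9, 10.0, 10.0, 10.1, 10.2, 10.3, 10.3, 10.4, 10.4, 10.5, 10.5, 10.6, 10.7, 10.8, 10.9.
n = 21.
P20: r = 5 (integer) → 9.6.
P80: r = 17 (integer) → 10.5.
Difference: 10.5 − 9.6 = 0.9.

0.90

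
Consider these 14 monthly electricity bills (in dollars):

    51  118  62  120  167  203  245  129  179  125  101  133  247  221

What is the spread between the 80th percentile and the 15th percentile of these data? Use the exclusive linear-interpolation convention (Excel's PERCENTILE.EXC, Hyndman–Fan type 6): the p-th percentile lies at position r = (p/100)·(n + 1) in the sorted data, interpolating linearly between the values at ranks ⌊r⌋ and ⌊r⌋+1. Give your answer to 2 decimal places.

Sorted: 51, 62, 101, 118, 120, 125, 129, 133, 167, 179, 203, 221, 245, 247.
n = 14.
P15: r = 2.25; ranks 2–3 are 62, 101; interpolating gives 71.75.
P80: r = 12 (integer) → 221.
Difference: 221 − 71.75 = 149.25.

149.25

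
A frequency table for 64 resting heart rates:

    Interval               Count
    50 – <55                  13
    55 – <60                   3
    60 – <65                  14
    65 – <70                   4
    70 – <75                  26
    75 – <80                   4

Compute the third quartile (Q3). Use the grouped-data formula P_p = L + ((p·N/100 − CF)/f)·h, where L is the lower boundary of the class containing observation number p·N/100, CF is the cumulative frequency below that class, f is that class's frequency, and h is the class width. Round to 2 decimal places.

N = 64; target position k = 75/100 · 64 = 48.
Cumulative frequencies: 13, 16, 30, 34, 60, 64.
Observation 48 falls in the class 70 – <75.
L = 70, CF = 34, f = 26, h = 5.
P75 = 70 + ((48 − 34)/26)·5 = 70 + 2.69231 = 72.6923.

72.69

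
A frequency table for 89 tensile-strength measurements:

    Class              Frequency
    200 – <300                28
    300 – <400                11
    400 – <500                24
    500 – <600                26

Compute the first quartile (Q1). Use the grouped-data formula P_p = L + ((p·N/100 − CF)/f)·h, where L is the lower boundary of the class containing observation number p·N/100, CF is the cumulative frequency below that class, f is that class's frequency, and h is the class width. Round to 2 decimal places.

N = 89; target position k = 25/100 · 89 = 22.25.
Cumulative frequencies: 28, 39, 63, 89.
Observation 22.25 falls in the class 200 – <300.
L = 200, CF = 0, f = 28, h = 100.
P25 = 200 + ((22.25 − 0)/28)·100 = 200 + 79.4643 = 279.464.

279.46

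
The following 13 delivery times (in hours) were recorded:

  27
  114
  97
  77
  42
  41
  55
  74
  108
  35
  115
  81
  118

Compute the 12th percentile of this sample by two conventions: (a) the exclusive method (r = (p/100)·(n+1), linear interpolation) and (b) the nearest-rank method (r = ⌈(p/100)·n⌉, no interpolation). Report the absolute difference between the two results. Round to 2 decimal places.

2.56

Sorted: 27, 35, 41, 42, 55, 74, 77, 81, 97, 108, 114, 115, 118.
n = 13.
(a) r = 1.68; between ranks 1 (27) and 2 (35): 32.44.
(b) the nearest-rank method: rank 2 → 35.
|32.44 − 35| = 2.56.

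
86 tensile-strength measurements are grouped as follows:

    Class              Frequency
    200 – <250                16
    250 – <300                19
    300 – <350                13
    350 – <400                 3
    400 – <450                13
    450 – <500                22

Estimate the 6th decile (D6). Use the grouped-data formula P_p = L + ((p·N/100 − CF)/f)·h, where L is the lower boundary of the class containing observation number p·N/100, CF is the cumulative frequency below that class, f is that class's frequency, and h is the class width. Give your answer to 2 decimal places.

N = 86; target position k = 60/100 · 86 = 51.6.
Cumulative frequencies: 16, 35, 48, 51, 64, 86.
Observation 51.6 falls in the class 400 – <450.
L = 400, CF = 51, f = 13, h = 50.
P60 = 400 + ((51.6 − 51)/13)·50 = 400 + 2.30769 = 402.308.

402.31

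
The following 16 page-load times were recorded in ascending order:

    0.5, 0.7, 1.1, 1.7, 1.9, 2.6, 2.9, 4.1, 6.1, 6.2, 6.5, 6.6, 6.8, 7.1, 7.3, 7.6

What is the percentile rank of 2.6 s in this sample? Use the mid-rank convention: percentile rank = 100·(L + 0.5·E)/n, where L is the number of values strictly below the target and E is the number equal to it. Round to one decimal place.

34.4

Count below 2.6: L = 5; count equal: E = 1; n = 16.
Percentile rank = 100·(5 + 0.5·1)/16 = 100·5.5/16 = 34.38.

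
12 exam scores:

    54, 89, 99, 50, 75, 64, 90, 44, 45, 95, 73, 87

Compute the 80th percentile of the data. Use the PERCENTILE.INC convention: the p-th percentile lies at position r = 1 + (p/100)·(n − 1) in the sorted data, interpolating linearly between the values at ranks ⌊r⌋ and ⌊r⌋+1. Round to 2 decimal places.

89.80

Sorted: 44, 45, 50, 54, 64, 73, 75, 87, 89, 90, 95, 99.
n = 12.
r = 1 + (80/100)·(12 − 1) = 1 + 8.8 = 9.8.
Rank 9 is 89 and rank 10 is 90.
Interpolate: 89 + 0.8·(90 − 89) = 89 + 0.8·1 = 89.8.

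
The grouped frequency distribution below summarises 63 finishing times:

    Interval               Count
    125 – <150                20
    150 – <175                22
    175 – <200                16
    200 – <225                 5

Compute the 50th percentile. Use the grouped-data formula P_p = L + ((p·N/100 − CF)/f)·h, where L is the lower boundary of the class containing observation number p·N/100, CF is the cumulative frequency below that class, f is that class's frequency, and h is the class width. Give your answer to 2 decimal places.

N = 63; target position k = 50/100 · 63 = 31.5.
Cumulative frequencies: 20, 42, 58, 63.
Observation 31.5 falls in the class 150 – <175.
L = 150, CF = 20, f = 22, h = 25.
P50 = 150 + ((31.5 − 20)/22)·25 = 150 + 13.0682 = 163.068.

163.07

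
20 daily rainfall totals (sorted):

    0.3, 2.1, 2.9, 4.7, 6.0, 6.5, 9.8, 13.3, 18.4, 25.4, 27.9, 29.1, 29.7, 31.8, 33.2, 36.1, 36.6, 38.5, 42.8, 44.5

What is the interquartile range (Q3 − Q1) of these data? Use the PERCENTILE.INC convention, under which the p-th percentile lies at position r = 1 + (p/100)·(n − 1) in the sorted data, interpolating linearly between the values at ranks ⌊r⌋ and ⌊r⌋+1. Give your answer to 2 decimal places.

n = 20.
P25: r = 5.75; ranks 5–6 are 6.0, 6.5; interpolating gives 6.375.
P75: r = 15.25; ranks 15–16 are 33.2, 36.1; interpolating gives 33.925.
Difference: 33.925 − 6.375 = 27.55.

27.55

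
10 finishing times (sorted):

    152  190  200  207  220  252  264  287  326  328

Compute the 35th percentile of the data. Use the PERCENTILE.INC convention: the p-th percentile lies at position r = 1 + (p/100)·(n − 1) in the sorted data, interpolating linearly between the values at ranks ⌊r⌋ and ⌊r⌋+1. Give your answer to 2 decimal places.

208.95

n = 10.
r = 1 + (35/100)·(10 − 1) = 1 + 3.15 = 4.15.
Rank 4 is 207 and rank 5 is 220.
Interpolate: 207 + 0.15·(220 − 207) = 207 + 0.15·13 = 208.95.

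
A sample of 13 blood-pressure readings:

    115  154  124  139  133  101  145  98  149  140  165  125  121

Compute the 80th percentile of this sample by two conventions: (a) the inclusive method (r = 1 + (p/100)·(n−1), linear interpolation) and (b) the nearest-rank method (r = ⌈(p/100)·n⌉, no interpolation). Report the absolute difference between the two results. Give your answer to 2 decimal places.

1.60

Sorted: 98, 101, 115, 121, 124, 125, 133, 139, 140, 145, 149, 154, 165.
n = 13.
(a) r = 10.6; between ranks 10 (145) and 11 (149): 147.4.
(b) the nearest-rank method: rank 11 → 149.
|147.4 − 149| = 1.6.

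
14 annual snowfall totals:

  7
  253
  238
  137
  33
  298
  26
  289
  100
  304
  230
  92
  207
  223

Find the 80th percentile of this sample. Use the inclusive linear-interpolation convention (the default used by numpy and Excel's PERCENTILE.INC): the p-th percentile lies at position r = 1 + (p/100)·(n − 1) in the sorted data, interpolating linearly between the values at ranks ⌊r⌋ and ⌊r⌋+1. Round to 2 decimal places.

Sorted: 7, 26, 33, 92, 100, 137, 207, 223, 230, 238, 253, 289, 298, 304.
n = 14.
r = 1 + (80/100)·(14 − 1) = 1 + 10.4 = 11.4.
Rank 11 is 253 and rank 12 is 289.
Interpolate: 253 + 0.4·(289 − 253) = 253 + 0.4·36 = 267.4.

267.40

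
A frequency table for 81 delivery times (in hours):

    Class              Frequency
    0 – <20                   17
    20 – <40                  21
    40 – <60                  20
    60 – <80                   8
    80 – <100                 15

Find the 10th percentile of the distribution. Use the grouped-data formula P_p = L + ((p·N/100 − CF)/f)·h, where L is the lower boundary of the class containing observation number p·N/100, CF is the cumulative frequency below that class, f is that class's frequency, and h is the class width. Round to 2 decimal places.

9.53

N = 81; target position k = 10/100 · 81 = 8.1.
Cumulative frequencies: 17, 38, 58, 66, 81.
Observation 8.1 falls in the class 0 – <20.
L = 0, CF = 0, f = 17, h = 20.
P10 = 0 + ((8.1 − 0)/17)·20 = 0 + 9.52941 = 9.52941.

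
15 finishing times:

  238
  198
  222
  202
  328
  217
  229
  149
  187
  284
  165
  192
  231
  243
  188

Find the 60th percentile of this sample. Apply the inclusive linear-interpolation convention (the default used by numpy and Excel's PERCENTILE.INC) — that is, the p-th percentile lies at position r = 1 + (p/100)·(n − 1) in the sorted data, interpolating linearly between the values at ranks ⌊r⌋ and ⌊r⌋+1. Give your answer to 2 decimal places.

Sorted: 149, 165, 187, 188, 192, 198, 202, 217, 222, 229, 231, 238, 243, 284, 328.
n = 15.
r = 1 + (60/100)·(15 − 1) = 1 + 8.4 = 9.4.
Rank 9 is 222 and rank 10 is 229.
Interpolate: 222 + 0.4·(229 − 222) = 222 + 0.4·7 = 224.8.

224.80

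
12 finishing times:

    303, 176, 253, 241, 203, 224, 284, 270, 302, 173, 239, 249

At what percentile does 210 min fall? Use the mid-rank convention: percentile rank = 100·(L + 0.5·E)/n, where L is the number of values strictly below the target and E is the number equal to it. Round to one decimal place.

25.0

Sorted: 173, 176, 203, 224, 239, 241, 249, 253, 270, 284, 302, 303.
Count below 210: L = 3; count equal: E = 0; n = 12.
Percentile rank = 100·(3 + 0.5·0)/12 = 100·3/12 = 25.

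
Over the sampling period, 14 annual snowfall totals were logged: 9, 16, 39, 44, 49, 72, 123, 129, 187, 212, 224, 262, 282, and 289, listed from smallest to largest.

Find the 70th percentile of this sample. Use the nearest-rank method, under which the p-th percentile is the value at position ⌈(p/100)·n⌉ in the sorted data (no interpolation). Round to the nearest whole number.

n = 14.
Position = ⌈70/100 · 14⌉ = ⌈9.8⌉ = 10.
The value at rank 10 is 212.

212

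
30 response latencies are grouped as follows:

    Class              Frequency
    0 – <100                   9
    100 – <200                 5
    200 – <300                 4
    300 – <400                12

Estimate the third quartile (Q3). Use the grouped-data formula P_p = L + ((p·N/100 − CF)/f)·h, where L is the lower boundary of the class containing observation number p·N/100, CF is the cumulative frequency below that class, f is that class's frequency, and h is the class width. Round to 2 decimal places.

N = 30; target position k = 75/100 · 30 = 22.5.
Cumulative frequencies: 9, 14, 18, 30.
Observation 22.5 falls in the class 300 – <400.
L = 300, CF = 18, f = 12, h = 100.
P75 = 300 + ((22.5 − 18)/12)·100 = 300 + 37.5 = 337.5.

337.50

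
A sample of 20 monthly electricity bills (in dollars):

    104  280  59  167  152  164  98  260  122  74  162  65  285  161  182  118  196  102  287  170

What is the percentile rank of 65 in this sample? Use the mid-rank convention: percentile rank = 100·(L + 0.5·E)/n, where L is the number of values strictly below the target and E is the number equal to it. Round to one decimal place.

Sorted: 59, 65, 74, 98, 102, 104, 118, 122, 152, 161, 162, 164, 167, 170, 182, 196, 260, 280, 285, 287.
Count below 65: L = 1; count equal: E = 1; n = 20.
Percentile rank = 100·(1 + 0.5·1)/20 = 100·1.5/20 = 7.5.

7.5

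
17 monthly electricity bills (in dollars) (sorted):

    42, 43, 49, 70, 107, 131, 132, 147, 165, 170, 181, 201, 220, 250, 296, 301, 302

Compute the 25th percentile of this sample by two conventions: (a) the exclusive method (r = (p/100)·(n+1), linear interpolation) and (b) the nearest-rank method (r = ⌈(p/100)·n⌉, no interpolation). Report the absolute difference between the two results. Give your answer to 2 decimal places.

18.50

n = 17.
(a) r = 4.5; between ranks 4 (70) and 5 (107): 88.5.
(b) the nearest-rank method: rank 5 → 107.
|88.5 − 107| = 18.5.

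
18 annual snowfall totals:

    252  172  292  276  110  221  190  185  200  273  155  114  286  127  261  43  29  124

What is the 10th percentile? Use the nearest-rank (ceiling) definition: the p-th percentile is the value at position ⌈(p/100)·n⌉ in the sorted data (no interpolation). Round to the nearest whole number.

43

Sorted: 29, 43, 110, 114, 124, 127, 155, 172, 185, 190, 200, 221, 252, 261, 273, 276, 286, 292.
n = 18.
Position = ⌈10/100 · 18⌉ = ⌈1.8⌉ = 2.
The value at rank 2 is 43.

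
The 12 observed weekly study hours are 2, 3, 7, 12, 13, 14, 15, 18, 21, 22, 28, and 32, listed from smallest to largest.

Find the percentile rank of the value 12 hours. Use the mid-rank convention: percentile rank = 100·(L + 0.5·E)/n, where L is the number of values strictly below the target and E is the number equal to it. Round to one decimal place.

Count below 12: L = 3; count equal: E = 1; n = 12.
Percentile rank = 100·(3 + 0.5·1)/12 = 100·3.5/12 = 29.17.

29.2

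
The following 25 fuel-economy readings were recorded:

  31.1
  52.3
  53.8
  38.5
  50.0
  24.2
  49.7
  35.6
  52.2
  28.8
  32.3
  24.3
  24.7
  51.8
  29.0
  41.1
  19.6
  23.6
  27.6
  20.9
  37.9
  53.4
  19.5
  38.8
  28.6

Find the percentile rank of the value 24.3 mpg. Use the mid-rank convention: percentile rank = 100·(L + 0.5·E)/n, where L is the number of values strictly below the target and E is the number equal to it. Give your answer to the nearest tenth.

Sorted: 19.5, 19.6, 20.9, 23.6, 24.2, 24.3, 24.7, 27.6, 28.6, 28.8, 29.0, 31.1, 32.3, 35.6, 37.9, 38.5, 38.8, 41.1, 49.7, 50.0, 51.8, 52.2, 52.3, 53.4, 53.8.
Count below 24.3: L = 5; count equal: E = 1; n = 25.
Percentile rank = 100·(5 + 0.5·1)/25 = 100·5.5/25 = 22.

22.0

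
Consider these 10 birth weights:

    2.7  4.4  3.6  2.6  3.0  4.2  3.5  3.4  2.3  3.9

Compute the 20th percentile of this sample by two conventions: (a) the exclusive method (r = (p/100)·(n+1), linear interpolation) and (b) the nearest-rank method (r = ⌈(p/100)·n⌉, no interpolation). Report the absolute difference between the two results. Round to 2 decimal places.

0.02

Sorted: 2.3, 2.6, 2.7, 3.0, 3.4, 3.5, 3.6, 3.9, 4.2, 4.4.
n = 10.
(a) r = 2.2; between ranks 2 (2.6) and 3 (2.7): 2.62.
(b) the nearest-rank method: rank 2 → 2.6.
|2.62 − 2.6| = 0.02.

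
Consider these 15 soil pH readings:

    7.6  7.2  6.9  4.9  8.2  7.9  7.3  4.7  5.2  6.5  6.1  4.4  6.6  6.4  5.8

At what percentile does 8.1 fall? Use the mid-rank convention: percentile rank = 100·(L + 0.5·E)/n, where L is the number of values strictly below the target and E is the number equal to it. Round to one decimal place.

93.3

Sorted: 4.4, 4.7, 4.9, 5.2, 5.8, 6.1, 6.4, 6.5, 6.6, 6.9, 7.2, 7.3, 7.6, 7.9, 8.2.
Count below 8.1: L = 14; count equal: E = 0; n = 15.
Percentile rank = 100·(14 + 0.5·0)/15 = 100·14/15 = 93.33.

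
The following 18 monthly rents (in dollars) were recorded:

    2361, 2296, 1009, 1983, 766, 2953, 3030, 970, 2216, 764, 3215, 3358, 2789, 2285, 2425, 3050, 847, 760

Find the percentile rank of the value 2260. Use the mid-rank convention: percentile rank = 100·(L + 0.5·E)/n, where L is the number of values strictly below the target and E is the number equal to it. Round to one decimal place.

Sorted: 760, 764, 766, 847, 970, 1009, 1983, 2216, 2285, 2296, 2361, 2425, 2789, 2953, 3030, 3050, 3215, 3358.
Count below 2260: L = 8; count equal: E = 0; n = 18.
Percentile rank = 100·(8 + 0.5·0)/18 = 100·8/18 = 44.44.

44.4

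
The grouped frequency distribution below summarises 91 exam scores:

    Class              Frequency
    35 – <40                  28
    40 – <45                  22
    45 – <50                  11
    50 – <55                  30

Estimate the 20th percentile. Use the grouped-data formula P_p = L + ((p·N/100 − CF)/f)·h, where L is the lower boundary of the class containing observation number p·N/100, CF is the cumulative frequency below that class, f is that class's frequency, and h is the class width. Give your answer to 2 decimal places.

38.25

N = 91; target position k = 20/100 · 91 = 18.2.
Cumulative frequencies: 28, 50, 61, 91.
Observation 18.2 falls in the class 35 – <40.
L = 35, CF = 0, f = 28, h = 5.
P20 = 35 + ((18.2 − 0)/28)·5 = 35 + 3.25 = 38.25.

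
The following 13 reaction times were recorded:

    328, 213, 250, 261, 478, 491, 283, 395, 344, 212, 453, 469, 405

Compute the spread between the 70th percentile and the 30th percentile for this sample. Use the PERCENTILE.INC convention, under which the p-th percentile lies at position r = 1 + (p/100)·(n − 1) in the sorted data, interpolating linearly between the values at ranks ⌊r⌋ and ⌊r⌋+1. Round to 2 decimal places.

150.00

Sorted: 212, 213, 250, 261, 283, 328, 344, 395, 405, 453, 469, 478, 491.
n = 13.
P30: r = 4.6; ranks 4–5 are 261, 283; interpolating gives 274.2.
P70: r = 9.4; ranks 9–10 are 405, 453; interpolating gives 424.2.
Difference: 424.2 − 274.2 = 150.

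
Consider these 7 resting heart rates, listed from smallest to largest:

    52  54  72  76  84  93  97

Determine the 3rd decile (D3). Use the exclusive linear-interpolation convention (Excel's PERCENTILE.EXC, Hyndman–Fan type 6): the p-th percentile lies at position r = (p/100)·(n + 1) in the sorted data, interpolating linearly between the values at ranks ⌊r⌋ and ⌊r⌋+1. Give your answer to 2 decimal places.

61.20

n = 7.
r = (30/100)·(7 + 1) = 2.4.
Rank 2 is 54 and rank 3 is 72.
Interpolate: 54 + 0.4·(72 − 54) = 54 + 0.4·18 = 61.2.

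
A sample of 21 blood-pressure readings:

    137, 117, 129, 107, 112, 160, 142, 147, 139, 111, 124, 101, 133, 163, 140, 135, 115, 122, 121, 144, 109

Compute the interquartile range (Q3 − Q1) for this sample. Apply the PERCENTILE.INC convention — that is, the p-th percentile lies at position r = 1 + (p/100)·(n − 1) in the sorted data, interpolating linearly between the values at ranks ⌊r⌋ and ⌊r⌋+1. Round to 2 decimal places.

25.00

Sorted: 101, 107, 109, 111, 112, 115, 117, 121, 122, 124, 129, 133, 135, 137, 139, 140, 142, 144, 147, 160, 163.
n = 21.
P25: r = 6 (integer) → 115.
P75: r = 16 (integer) → 140.
Difference: 140 − 115 = 25.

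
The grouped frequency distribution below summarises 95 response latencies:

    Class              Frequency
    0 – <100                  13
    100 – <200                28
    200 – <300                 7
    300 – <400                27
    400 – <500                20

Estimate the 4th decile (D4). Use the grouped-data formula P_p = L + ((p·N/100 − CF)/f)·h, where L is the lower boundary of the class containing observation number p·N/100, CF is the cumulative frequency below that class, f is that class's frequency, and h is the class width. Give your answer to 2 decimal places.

N = 95; target position k = 40/100 · 95 = 38.
Cumulative frequencies: 13, 41, 48, 75, 95.
Observation 38 falls in the class 100 – <200.
L = 100, CF = 13, f = 28, h = 100.
P40 = 100 + ((38 − 13)/28)·100 = 100 + 89.2857 = 189.286.

189.29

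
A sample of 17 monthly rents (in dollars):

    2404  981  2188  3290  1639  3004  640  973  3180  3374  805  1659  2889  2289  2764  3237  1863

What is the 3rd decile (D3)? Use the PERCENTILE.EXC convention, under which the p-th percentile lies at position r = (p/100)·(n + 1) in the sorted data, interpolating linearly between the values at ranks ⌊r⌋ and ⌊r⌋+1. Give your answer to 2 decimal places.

Sorted: 640, 805, 973, 981, 1639, 1659, 1863, 2188, 2289, 2404, 2764, 2889, 3004, 3180, 3237, 3290, 3374.
n = 17.
r = (30/100)·(17 + 1) = 5.4.
Rank 5 is 1639 and rank 6 is 1659.
Interpolate: 1639 + 0.4·(1659 − 1639) = 1639 + 0.4·20 = 1647.

1647.00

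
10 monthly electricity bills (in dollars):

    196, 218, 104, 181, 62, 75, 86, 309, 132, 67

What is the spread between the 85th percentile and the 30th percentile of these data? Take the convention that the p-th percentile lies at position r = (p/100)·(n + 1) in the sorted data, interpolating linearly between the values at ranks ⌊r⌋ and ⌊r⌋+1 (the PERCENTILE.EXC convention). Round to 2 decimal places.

171.55

Sorted: 62, 67, 75, 86, 104, 132, 181, 196, 218, 309.
n = 10.
P30: r = 3.3; ranks 3–4 are 75, 86; interpolating gives 78.3.
P85: r = 9.35; ranks 9–10 are 218, 309; interpolating gives 249.85.
Difference: 249.85 − 78.3 = 171.55.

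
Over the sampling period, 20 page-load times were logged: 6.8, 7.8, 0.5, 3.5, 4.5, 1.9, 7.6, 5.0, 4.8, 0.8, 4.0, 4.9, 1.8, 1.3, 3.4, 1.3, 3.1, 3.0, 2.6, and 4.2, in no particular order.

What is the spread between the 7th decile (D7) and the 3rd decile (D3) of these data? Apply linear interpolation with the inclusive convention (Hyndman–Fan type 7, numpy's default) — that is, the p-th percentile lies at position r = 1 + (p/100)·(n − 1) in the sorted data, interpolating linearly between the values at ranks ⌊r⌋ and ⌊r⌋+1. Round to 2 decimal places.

2.20

Sorted: 0.5, 0.8, 1.3, 1.3, 1.8, 1.9, 2.6, 3.0, 3.1, 3.4, 3.5, 4.0, 4.2, 4.5, 4.8, 4.9, 5.0, 6.8, 7.6, 7.8.
n = 20.
P30: r = 6.7; ranks 6–7 are 1.9, 2.6; interpolating gives 2.39.
P70: r = 14.3; ranks 14–15 are 4.5, 4.8; interpolating gives 4.59.
Difference: 4.59 − 2.39 = 2.2.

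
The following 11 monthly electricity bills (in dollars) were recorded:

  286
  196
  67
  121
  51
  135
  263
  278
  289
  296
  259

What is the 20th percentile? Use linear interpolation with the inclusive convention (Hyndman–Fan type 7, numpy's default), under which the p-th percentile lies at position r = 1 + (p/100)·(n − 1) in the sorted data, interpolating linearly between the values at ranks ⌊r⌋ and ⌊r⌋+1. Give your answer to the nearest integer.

Sorted: 51, 67, 121, 135, 196, 259, 263, 278, 286, 289, 296.
n = 11.
r = 1 + (20/100)·(11 − 1) = 1 + 2 = 3.
r is an integer, so P20 is the value at rank 3: 121.

121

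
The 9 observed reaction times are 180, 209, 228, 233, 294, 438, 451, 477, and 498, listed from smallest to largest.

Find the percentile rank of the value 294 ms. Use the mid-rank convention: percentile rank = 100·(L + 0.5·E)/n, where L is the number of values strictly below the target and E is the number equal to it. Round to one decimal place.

50.0

Count below 294: L = 4; count equal: E = 1; n = 9.
Percentile rank = 100·(4 + 0.5·1)/9 = 100·4.5/9 = 50.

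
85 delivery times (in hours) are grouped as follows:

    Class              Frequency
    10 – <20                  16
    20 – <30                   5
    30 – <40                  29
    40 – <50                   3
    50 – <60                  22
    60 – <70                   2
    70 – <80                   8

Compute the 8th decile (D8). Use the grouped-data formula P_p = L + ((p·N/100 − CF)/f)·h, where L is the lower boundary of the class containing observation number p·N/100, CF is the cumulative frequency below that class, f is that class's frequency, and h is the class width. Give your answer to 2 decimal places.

56.82

N = 85; target position k = 80/100 · 85 = 68.
Cumulative frequencies: 16, 21, 50, 53, 75, 77, 85.
Observation 68 falls in the class 50 – <60.
L = 50, CF = 53, f = 22, h = 10.
P80 = 50 + ((68 − 53)/22)·10 = 50 + 6.81818 = 56.8182.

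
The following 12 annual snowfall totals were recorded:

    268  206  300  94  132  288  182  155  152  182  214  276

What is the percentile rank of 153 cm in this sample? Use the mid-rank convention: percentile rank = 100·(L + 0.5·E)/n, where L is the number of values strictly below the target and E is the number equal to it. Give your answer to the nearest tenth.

Sorted: 94, 132, 152, 155, 182, 182, 206, 214, 268, 276, 288, 300.
Count below 153: L = 3; count equal: E = 0; n = 12.
Percentile rank = 100·(3 + 0.5·0)/12 = 100·3/12 = 25.

25.0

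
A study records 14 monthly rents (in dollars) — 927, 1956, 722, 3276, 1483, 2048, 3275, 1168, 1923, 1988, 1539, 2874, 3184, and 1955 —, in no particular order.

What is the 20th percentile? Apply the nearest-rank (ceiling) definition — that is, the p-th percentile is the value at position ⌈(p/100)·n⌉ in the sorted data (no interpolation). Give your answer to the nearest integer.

1168

Sorted: 722, 927, 1168, 1483, 1539, 1923, 1955, 1956, 1988, 2048, 2874, 3184, 3275, 3276.
n = 14.
Position = ⌈20/100 · 14⌉ = ⌈2.8⌉ = 3.
The value at rank 3 is 1168.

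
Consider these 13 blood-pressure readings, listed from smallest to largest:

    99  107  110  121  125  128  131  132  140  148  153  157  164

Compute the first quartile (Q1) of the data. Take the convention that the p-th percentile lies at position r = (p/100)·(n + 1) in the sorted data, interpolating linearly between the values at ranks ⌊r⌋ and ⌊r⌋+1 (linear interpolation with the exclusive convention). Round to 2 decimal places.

n = 13.
r = (25/100)·(13 + 1) = 3.5.
Rank 3 is 110 and rank 4 is 121.
Interpolate: 110 + 0.5·(121 − 110) = 110 + 0.5·11 = 115.5.

115.50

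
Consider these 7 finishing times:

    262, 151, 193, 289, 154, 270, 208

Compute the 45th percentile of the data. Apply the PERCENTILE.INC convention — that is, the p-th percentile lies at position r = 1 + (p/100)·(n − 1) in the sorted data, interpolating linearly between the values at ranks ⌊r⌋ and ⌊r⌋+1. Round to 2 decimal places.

203.50

Sorted: 151, 154, 193, 208, 262, 270, 289.
n = 7.
r = 1 + (45/100)·(7 − 1) = 1 + 2.7 = 3.7.
Rank 3 is 193 and rank 4 is 208.
Interpolate: 193 + 0.7·(208 − 193) = 193 + 0.7·15 = 203.5.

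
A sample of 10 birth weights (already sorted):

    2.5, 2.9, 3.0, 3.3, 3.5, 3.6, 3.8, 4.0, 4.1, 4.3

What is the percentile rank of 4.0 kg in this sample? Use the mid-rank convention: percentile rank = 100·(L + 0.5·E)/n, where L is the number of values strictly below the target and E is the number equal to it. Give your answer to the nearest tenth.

Count below 4.0: L = 7; count equal: E = 1; n = 10.
Percentile rank = 100·(7 + 0.5·1)/10 = 100·7.5/10 = 75.

75.0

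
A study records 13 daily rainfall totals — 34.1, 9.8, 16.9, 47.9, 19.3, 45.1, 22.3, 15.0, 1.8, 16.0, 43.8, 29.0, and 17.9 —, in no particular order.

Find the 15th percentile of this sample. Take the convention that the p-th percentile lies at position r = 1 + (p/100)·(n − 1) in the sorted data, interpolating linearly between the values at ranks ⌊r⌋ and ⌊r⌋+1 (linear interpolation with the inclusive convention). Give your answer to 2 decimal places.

13.96

Sorted: 1.8, 9.8, 15.0, 16.0, 16.9, 17.9, 19.3, 22.3, 29.0, 34.1, 43.8, 45.1, 47.9.
n = 13.
r = 1 + (15/100)·(13 − 1) = 1 + 1.8 = 2.8.
Rank 2 is 9.8 and rank 3 is 15.0.
Interpolate: 9.8 + 0.8·(15.0 − 9.8) = 9.8 + 0.8·5.2 = 13.96.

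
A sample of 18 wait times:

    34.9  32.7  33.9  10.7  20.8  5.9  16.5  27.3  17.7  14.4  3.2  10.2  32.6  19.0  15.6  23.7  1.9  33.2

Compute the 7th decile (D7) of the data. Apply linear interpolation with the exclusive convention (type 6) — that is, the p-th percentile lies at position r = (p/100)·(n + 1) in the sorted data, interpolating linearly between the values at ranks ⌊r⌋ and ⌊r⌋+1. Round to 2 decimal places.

Sorted: 1.9, 3.2, 5.9, 10.2, 10.7, 14.4, 15.6, 16.5, 17.7, 19.0, 20.8, 23.7, 27.3, 32.6, 32.7, 33.2, 33.9, 34.9.
n = 18.
r = (70/100)·(18 + 1) = 13.3.
Rank 13 is 27.3 and rank 14 is 32.6.
Interpolate: 27.3 + 0.3·(32.6 − 27.3) = 27.3 + 0.3·5.3 = 28.89.

28.89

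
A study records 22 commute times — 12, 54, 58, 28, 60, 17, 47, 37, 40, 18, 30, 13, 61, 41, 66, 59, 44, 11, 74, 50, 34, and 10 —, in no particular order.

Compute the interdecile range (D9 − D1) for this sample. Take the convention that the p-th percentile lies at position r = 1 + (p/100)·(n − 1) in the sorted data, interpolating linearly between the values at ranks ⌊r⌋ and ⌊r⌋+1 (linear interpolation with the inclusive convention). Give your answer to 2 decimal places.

Sorted: 10, 11, 12, 13, 17, 18, 28, 30, 34, 37, 40, 41, 44, 47, 50, 54, 58, 59, 60, 61, 66, 74.
n = 22.
P10: r = 3.1; ranks 3–4 are 12, 13; interpolating gives 12.1.
P90: r = 19.9; ranks 19–20 are 60, 61; interpolating gives 60.9.
Difference: 60.9 − 12.1 = 48.8.

48.80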